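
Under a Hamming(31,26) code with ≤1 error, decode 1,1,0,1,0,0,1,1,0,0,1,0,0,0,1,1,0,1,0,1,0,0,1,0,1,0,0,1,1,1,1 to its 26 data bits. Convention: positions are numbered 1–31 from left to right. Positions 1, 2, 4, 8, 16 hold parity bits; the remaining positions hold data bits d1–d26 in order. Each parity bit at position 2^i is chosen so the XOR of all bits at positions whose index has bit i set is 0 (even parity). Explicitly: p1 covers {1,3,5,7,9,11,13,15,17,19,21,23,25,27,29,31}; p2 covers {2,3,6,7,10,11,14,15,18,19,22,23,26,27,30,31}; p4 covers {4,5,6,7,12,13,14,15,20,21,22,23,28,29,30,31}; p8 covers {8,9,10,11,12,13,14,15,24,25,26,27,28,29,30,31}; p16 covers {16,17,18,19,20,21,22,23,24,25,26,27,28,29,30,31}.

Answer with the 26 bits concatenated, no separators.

00010010001010000101001111

s1 (pos 1,3,5,7,9,11,13,15,17,19,21,23,25,27,29,31): 1⊕0⊕0⊕1⊕0⊕1⊕0⊕1⊕0⊕0⊕0⊕1⊕1⊕0⊕1⊕1 = 0
s2 (pos 2,3,6,7,10,11,14,15,18,19,22,23,26,27,30,31): 1⊕0⊕0⊕1⊕0⊕1⊕0⊕1⊕1⊕0⊕0⊕1⊕0⊕0⊕1⊕1 = 0
s4 (pos 4,5,6,7,12,13,14,15,20,21,22,23,28,29,30,31): 1⊕0⊕0⊕1⊕0⊕0⊕0⊕1⊕1⊕0⊕0⊕1⊕1⊕1⊕1⊕1 = 1
s8 (pos 8,9,10,11,12,13,14,15,24,25,26,27,28,29,30,31): 1⊕0⊕0⊕1⊕0⊕0⊕0⊕1⊕0⊕1⊕0⊕0⊕1⊕1⊕1⊕1 = 0
s16 (pos 16,17,18,19,20,21,22,23,24,25,26,27,28,29,30,31): 1⊕0⊕1⊕0⊕1⊕0⊕0⊕1⊕0⊕1⊕0⊕0⊕1⊕1⊕1⊕1 = 1
Syndrome s16…s1 = 10100 → error at position 20.
Flip position 20: 1101001100100011010100101001111 → 1101001100100011010000101001111
Read data bits from positions 3,5,6,7,9,10,11,12,13,14,15,17,18,19,20,21,22,23,24,25,26,27,28,29,30,31: 00010010001010000101001111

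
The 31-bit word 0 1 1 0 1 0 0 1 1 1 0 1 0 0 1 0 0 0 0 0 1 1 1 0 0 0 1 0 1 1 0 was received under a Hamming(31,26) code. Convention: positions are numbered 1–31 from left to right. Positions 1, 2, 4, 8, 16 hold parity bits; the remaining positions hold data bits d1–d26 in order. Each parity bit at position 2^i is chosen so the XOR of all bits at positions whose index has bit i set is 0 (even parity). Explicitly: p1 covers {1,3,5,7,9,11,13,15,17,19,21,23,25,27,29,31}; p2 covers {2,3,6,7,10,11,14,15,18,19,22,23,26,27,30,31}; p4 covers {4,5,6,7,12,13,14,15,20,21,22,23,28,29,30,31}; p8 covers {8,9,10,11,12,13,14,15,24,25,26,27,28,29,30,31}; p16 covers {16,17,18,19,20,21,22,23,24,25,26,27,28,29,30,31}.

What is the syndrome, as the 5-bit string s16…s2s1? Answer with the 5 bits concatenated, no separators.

00000

s1 (pos 1,3,5,7,9,11,13,15,17,19,21,23,25,27,29,31): 0⊕1⊕1⊕0⊕1⊕0⊕0⊕1⊕0⊕0⊕1⊕1⊕0⊕1⊕1⊕0 = 0
s2 (pos 2,3,6,7,10,11,14,15,18,19,22,23,26,27,30,31): 1⊕1⊕0⊕0⊕1⊕0⊕0⊕1⊕0⊕0⊕1⊕1⊕0⊕1⊕1⊕0 = 0
s4 (pos 4,5,6,7,12,13,14,15,20,21,22,23,28,29,30,31): 0⊕1⊕0⊕0⊕1⊕0⊕0⊕1⊕0⊕1⊕1⊕1⊕0⊕1⊕1⊕0 = 0
s8 (pos 8,9,10,11,12,13,14,15,24,25,26,27,28,29,30,31): 1⊕1⊕1⊕0⊕1⊕0⊕0⊕1⊕0⊕0⊕0⊕1⊕0⊕1⊕1⊕0 = 0
s16 (pos 16,17,18,19,20,21,22,23,24,25,26,27,28,29,30,31): 0⊕0⊕0⊕0⊕0⊕1⊕1⊕1⊕0⊕0⊕0⊕1⊕0⊕1⊕1⊕0 = 0
Syndrome s16…s1 = 00000 → no error.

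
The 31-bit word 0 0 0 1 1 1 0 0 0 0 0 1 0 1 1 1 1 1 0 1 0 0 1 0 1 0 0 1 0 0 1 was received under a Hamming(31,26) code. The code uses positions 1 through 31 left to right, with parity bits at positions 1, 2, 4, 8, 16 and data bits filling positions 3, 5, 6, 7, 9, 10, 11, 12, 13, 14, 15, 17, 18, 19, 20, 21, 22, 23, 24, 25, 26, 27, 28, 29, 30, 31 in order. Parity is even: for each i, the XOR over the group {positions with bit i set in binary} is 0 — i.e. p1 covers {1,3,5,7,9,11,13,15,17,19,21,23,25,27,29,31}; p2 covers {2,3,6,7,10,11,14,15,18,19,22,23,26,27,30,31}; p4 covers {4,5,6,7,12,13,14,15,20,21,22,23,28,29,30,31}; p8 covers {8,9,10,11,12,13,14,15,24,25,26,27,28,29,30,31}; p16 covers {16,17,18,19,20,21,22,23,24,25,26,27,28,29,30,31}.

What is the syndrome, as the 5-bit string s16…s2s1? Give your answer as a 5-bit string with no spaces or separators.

00000

s1 (pos 1,3,5,7,9,11,13,15,17,19,21,23,25,27,29,31): 0⊕0⊕1⊕0⊕0⊕0⊕0⊕1⊕1⊕0⊕0⊕1⊕1⊕0⊕0⊕1 = 0
s2 (pos 2,3,6,7,10,11,14,15,18,19,22,23,26,27,30,31): 0⊕0⊕1⊕0⊕0⊕0⊕1⊕1⊕1⊕0⊕0⊕1⊕0⊕0⊕0⊕1 = 0
s4 (pos 4,5,6,7,12,13,14,15,20,21,22,23,28,29,30,31): 1⊕1⊕1⊕0⊕1⊕0⊕1⊕1⊕1⊕0⊕0⊕1⊕1⊕0⊕0⊕1 = 0
s8 (pos 8,9,10,11,12,13,14,15,24,25,26,27,28,29,30,31): 0⊕0⊕0⊕0⊕1⊕0⊕1⊕1⊕0⊕1⊕0⊕0⊕1⊕0⊕0⊕1 = 0
s16 (pos 16,17,18,19,20,21,22,23,24,25,26,27,28,29,30,31): 1⊕1⊕1⊕0⊕1⊕0⊕0⊕1⊕0⊕1⊕0⊕0⊕1⊕0⊕0⊕1 = 0
Syndrome s16…s1 = 00000 → no error.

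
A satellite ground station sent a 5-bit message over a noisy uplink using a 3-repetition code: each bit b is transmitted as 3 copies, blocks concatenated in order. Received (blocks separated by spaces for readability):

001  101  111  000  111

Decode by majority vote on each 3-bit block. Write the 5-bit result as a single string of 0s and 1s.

01101

Block 1 (001): 1 one → 0
Block 2 (101): 2 ones → 1
Block 3 (111): 3 ones → 1
Block 4 (000): 0 ones → 0
Block 5 (111): 3 ones → 1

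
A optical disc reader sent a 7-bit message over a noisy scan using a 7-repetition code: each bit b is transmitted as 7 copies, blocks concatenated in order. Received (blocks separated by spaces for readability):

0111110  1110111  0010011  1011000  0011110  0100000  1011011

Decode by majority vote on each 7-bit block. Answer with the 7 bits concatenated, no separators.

Block 1 (0111110): 5 ones → 1
Block 2 (1110111): 6 ones → 1
Block 3 (0010011): 3 ones → 0
Block 4 (1011000): 3 ones → 0
Block 5 (0011110): 4 ones → 1
Block 6 (0100000): 1 one → 0
Block 7 (1011011): 5 ones → 1

1100101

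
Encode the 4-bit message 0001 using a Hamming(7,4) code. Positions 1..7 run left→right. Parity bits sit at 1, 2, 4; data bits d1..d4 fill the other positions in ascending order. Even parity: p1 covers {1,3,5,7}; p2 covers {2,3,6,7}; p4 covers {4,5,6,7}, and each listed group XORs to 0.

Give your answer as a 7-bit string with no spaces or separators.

1101001

Place data at non-parity positions: p1 p2 0 p4 0 0 1
p1 (pos 1,3,5,7): XOR of data positions = 0⊕0⊕1 = 1
p2 (pos 2,3,6,7): XOR of data positions = 0⊕0⊕1 = 1
p4 (pos 4,5,6,7): XOR of data positions = 0⊕0⊕1 = 1
Codeword: 1101001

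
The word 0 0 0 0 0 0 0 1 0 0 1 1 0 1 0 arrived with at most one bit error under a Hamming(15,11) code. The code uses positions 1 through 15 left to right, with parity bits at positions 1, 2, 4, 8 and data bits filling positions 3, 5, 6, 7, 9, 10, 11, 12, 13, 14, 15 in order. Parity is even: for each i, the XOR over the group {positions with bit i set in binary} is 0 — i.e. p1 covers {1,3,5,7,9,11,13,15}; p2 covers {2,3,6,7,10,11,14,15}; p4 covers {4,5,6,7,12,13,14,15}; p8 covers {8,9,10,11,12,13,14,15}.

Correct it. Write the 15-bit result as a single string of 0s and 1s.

100000010011010

s1 (pos 1,3,5,7,9,11,13,15): 0⊕0⊕0⊕0⊕0⊕1⊕0⊕0 = 1
s2 (pos 2,3,6,7,10,11,14,15): 0⊕0⊕0⊕0⊕0⊕1⊕1⊕0 = 0
s4 (pos 4,5,6,7,12,13,14,15): 0⊕0⊕0⊕0⊕1⊕0⊕1⊕0 = 0
s8 (pos 8,9,10,11,12,13,14,15): 1⊕0⊕0⊕1⊕1⊕0⊕1⊕0 = 0
Syndrome s8…s1 = 0001 → error at position 1.
Flip position 1: 000000010011010 → 100000010011010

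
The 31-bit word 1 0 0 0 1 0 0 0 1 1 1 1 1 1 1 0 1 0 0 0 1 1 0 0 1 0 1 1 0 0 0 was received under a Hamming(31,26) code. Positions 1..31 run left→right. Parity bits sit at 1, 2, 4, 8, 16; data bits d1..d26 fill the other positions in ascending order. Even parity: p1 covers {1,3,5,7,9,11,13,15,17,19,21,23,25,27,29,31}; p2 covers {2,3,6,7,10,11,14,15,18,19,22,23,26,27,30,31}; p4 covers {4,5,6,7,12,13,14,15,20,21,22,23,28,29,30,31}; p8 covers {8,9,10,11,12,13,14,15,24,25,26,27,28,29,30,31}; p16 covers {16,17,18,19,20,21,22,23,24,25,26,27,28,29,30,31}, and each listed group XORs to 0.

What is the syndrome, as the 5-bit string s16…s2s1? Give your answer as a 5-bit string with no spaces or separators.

s1 (pos 1,3,5,7,9,11,13,15,17,19,21,23,25,27,29,31): 1⊕0⊕1⊕0⊕1⊕1⊕1⊕1⊕1⊕0⊕1⊕0⊕1⊕1⊕0⊕0 = 0
s2 (pos 2,3,6,7,10,11,14,15,18,19,22,23,26,27,30,31): 0⊕0⊕0⊕0⊕1⊕1⊕1⊕1⊕0⊕0⊕1⊕0⊕0⊕1⊕0⊕0 = 0
s4 (pos 4,5,6,7,12,13,14,15,20,21,22,23,28,29,30,31): 0⊕1⊕0⊕0⊕1⊕1⊕1⊕1⊕0⊕1⊕1⊕0⊕1⊕0⊕0⊕0 = 0
s8 (pos 8,9,10,11,12,13,14,15,24,25,26,27,28,29,30,31): 0⊕1⊕1⊕1⊕1⊕1⊕1⊕1⊕0⊕1⊕0⊕1⊕1⊕0⊕0⊕0 = 0
s16 (pos 16,17,18,19,20,21,22,23,24,25,26,27,28,29,30,31): 0⊕1⊕0⊕0⊕0⊕1⊕1⊕0⊕0⊕1⊕0⊕1⊕1⊕0⊕0⊕0 = 0
Syndrome s16…s1 = 00000 → no error.

00000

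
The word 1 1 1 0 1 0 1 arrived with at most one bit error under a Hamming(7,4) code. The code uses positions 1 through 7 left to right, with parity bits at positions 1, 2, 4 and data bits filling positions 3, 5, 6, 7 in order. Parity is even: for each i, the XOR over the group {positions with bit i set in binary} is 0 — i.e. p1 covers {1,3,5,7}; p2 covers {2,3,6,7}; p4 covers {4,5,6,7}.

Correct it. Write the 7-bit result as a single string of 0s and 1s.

1010101

s1 (pos 1,3,5,7): 1⊕1⊕1⊕1 = 0
s2 (pos 2,3,6,7): 1⊕1⊕0⊕1 = 1
s4 (pos 4,5,6,7): 0⊕1⊕0⊕1 = 0
Syndrome s4…s1 = 010 → error at position 2.
Flip position 2: 1110101 → 1010101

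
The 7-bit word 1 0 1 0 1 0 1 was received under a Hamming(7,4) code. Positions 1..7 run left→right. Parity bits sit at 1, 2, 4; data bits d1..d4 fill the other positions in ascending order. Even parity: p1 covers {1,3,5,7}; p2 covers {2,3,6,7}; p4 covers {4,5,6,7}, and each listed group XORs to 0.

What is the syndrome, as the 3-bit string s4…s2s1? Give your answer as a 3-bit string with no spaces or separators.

000

s1 (pos 1,3,5,7): 1⊕1⊕1⊕1 = 0
s2 (pos 2,3,6,7): 0⊕1⊕0⊕1 = 0
s4 (pos 4,5,6,7): 0⊕1⊕0⊕1 = 0
Syndrome s4…s1 = 000 → no error.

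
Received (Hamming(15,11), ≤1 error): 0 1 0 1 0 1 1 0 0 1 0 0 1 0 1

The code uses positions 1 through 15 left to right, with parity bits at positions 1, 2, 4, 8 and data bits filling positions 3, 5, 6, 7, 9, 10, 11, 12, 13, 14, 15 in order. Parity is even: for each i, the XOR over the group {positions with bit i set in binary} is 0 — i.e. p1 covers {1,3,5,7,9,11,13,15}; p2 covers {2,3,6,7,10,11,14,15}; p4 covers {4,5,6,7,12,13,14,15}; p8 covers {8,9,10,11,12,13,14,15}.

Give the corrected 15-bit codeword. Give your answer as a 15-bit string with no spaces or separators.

s1 (pos 1,3,5,7,9,11,13,15): 0⊕0⊕0⊕1⊕0⊕0⊕1⊕1 = 1
s2 (pos 2,3,6,7,10,11,14,15): 1⊕0⊕1⊕1⊕1⊕0⊕0⊕1 = 1
s4 (pos 4,5,6,7,12,13,14,15): 1⊕0⊕1⊕1⊕0⊕1⊕0⊕1 = 1
s8 (pos 8,9,10,11,12,13,14,15): 0⊕0⊕1⊕0⊕0⊕1⊕0⊕1 = 1
Syndrome s8…s1 = 1111 → error at position 15.
Flip position 15: 010101100100101 → 010101100100100

010101100100100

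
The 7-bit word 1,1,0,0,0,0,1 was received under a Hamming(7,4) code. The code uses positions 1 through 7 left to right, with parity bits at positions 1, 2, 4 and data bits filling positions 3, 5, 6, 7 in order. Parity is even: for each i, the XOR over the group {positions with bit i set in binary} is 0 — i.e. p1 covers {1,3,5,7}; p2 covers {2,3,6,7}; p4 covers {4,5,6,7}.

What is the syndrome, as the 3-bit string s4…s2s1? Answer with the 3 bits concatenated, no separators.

s1 (pos 1,3,5,7): 1⊕0⊕0⊕1 = 0
s2 (pos 2,3,6,7): 1⊕0⊕0⊕1 = 0
s4 (pos 4,5,6,7): 0⊕0⊕0⊕1 = 1
Syndrome s4…s1 = 100 → error at position 4.

100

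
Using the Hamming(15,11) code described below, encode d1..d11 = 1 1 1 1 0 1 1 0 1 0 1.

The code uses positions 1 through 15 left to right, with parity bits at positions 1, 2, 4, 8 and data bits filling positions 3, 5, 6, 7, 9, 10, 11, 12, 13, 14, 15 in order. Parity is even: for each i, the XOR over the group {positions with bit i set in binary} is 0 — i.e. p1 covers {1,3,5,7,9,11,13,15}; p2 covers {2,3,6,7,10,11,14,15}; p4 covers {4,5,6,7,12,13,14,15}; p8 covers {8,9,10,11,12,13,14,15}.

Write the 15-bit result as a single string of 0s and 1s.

Place data at non-parity positions: p1 p2 1 p4 1 1 1 p8 0 1 1 0 1 0 1
p1 (pos 1,3,5,7,9,11,13,15): XOR of data positions = 1⊕1⊕1⊕0⊕1⊕1⊕1 = 0
p2 (pos 2,3,6,7,10,11,14,15): XOR of data positions = 1⊕1⊕1⊕1⊕1⊕0⊕1 = 0
p4 (pos 4,5,6,7,12,13,14,15): XOR of data positions = 1⊕1⊕1⊕0⊕1⊕0⊕1 = 1
p8 (pos 8,9,10,11,12,13,14,15): XOR of data positions = 0⊕1⊕1⊕0⊕1⊕0⊕1 = 0
Codeword: 001111100110101

001111100110101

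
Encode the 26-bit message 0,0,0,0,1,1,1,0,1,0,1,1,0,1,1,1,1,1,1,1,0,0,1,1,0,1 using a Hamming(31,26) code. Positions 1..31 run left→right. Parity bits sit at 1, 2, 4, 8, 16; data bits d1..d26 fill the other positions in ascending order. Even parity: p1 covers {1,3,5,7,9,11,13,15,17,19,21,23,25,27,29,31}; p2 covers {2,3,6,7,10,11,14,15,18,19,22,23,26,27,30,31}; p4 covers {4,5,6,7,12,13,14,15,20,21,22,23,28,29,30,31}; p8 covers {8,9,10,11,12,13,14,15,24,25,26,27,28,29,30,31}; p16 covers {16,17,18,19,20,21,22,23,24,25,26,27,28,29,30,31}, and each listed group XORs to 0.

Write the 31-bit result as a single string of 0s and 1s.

1101000011101011101111111001101

Place data at non-parity positions: p1 p2 0 p4 0 0 0 p8 1 1 1 0 1 0 1 p16 1 0 1 1 1 1 1 1 1 0 0 1 1 0 1
p1 (pos 1,3,5,7,9,11,13,15,17,19,21,23,25,27,29,31): XOR of data positions = 0⊕0⊕0⊕1⊕1⊕1⊕1⊕1⊕1⊕1⊕1⊕1⊕0⊕1⊕1 = 1
p2 (pos 2,3,6,7,10,11,14,15,18,19,22,23,26,27,30,31): XOR of data positions = 0⊕0⊕0⊕1⊕1⊕0⊕1⊕0⊕1⊕1⊕1⊕0⊕0⊕0⊕1 = 1
p4 (pos 4,5,6,7,12,13,14,15,20,21,22,23,28,29,30,31): XOR of data positions = 0⊕0⊕0⊕0⊕1⊕0⊕1⊕1⊕1⊕1⊕1⊕1⊕1⊕0⊕1 = 1
p8 (pos 8,9,10,11,12,13,14,15,24,25,26,27,28,29,30,31): XOR of data positions = 1⊕1⊕1⊕0⊕1⊕0⊕1⊕1⊕1⊕0⊕0⊕1⊕1⊕0⊕1 = 0
p16 (pos 16,17,18,19,20,21,22,23,24,25,26,27,28,29,30,31): XOR of data positions = 1⊕0⊕1⊕1⊕1⊕1⊕1⊕1⊕1⊕0⊕0⊕1⊕1⊕0⊕1 = 1
Codeword: 1101000011101011101111111001101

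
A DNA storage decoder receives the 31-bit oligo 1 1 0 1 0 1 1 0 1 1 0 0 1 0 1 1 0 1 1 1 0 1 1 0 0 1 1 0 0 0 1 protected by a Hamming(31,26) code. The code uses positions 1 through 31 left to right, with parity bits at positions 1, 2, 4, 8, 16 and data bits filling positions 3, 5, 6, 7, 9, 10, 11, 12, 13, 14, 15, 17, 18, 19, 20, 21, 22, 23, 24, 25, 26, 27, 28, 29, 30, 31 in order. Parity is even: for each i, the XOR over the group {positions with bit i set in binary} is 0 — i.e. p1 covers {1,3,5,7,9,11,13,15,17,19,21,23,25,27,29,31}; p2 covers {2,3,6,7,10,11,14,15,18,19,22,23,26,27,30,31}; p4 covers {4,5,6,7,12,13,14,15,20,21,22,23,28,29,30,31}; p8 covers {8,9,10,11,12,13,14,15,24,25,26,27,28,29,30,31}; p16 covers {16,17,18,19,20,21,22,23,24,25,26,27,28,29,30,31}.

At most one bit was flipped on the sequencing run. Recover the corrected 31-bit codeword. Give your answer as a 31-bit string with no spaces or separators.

s1 (pos 1,3,5,7,9,11,13,15,17,19,21,23,25,27,29,31): 1⊕0⊕0⊕1⊕1⊕0⊕1⊕1⊕0⊕1⊕0⊕1⊕0⊕1⊕0⊕1 = 1
s2 (pos 2,3,6,7,10,11,14,15,18,19,22,23,26,27,30,31): 1⊕0⊕1⊕1⊕1⊕0⊕0⊕1⊕1⊕1⊕1⊕1⊕1⊕1⊕0⊕1 = 0
s4 (pos 4,5,6,7,12,13,14,15,20,21,22,23,28,29,30,31): 1⊕0⊕1⊕1⊕0⊕1⊕0⊕1⊕1⊕0⊕1⊕1⊕0⊕0⊕0⊕1 = 1
s8 (pos 8,9,10,11,12,13,14,15,24,25,26,27,28,29,30,31): 0⊕1⊕1⊕0⊕0⊕1⊕0⊕1⊕0⊕0⊕1⊕1⊕0⊕0⊕0⊕1 = 1
s16 (pos 16,17,18,19,20,21,22,23,24,25,26,27,28,29,30,31): 1⊕0⊕1⊕1⊕1⊕0⊕1⊕1⊕0⊕0⊕1⊕1⊕0⊕0⊕0⊕1 = 1
Syndrome s16…s1 = 11101 → error at position 29.
Flip position 29: 1101011011001011011101100110001 → 1101011011001011011101100110101

1101011011001011011101100110101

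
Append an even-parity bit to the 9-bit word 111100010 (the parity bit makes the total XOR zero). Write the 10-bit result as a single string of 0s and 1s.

XOR of the 9 data bits: 1⊕1⊕1⊕1⊕0⊕0⊕0⊕1⊕0 = 1
Parity bit = 1 (so all 10 bits XOR to 0).

1111000101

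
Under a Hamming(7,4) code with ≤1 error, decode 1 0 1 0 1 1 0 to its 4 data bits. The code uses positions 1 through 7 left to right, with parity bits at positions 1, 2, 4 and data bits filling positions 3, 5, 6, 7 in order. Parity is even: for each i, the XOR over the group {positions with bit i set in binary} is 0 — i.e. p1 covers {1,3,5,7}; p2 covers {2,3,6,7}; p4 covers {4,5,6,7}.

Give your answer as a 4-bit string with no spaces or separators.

1110

s1 (pos 1,3,5,7): 1⊕1⊕1⊕0 = 1
s2 (pos 2,3,6,7): 0⊕1⊕1⊕0 = 0
s4 (pos 4,5,6,7): 0⊕1⊕1⊕0 = 0
Syndrome s4…s1 = 001 → error at position 1.
Flip position 1: 1010110 → 0010110
Read data bits from positions 3,5,6,7: 1110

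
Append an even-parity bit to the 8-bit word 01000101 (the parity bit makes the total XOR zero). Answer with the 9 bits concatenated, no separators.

XOR of the 8 data bits: 0⊕1⊕0⊕0⊕0⊕1⊕0⊕1 = 1
Parity bit = 1 (so all 9 bits XOR to 0).

010001011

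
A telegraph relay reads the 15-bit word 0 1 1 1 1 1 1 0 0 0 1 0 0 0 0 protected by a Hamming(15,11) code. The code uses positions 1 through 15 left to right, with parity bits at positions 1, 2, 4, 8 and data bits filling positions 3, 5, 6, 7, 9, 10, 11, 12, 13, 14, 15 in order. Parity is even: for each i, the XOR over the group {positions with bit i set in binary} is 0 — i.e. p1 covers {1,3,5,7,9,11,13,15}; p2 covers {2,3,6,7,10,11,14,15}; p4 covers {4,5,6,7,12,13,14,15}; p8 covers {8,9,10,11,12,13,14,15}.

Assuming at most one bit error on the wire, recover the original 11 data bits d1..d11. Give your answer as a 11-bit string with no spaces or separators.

11110110000

s1 (pos 1,3,5,7,9,11,13,15): 0⊕1⊕1⊕1⊕0⊕1⊕0⊕0 = 0
s2 (pos 2,3,6,7,10,11,14,15): 1⊕1⊕1⊕1⊕0⊕1⊕0⊕0 = 1
s4 (pos 4,5,6,7,12,13,14,15): 1⊕1⊕1⊕1⊕0⊕0⊕0⊕0 = 0
s8 (pos 8,9,10,11,12,13,14,15): 0⊕0⊕0⊕1⊕0⊕0⊕0⊕0 = 1
Syndrome s8…s1 = 1010 → error at position 10.
Flip position 10: 011111100010000 → 011111100110000
Read data bits from positions 3,5,6,7,9,10,11,12,13,14,15: 11110110000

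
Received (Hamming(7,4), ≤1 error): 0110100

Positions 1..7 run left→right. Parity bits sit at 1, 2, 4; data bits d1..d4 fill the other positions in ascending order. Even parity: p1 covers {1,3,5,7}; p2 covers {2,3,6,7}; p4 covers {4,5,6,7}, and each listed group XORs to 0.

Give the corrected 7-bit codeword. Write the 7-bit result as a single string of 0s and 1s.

0111100

s1 (pos 1,3,5,7): 0⊕1⊕1⊕0 = 0
s2 (pos 2,3,6,7): 1⊕1⊕0⊕0 = 0
s4 (pos 4,5,6,7): 0⊕1⊕0⊕0 = 1
Syndrome s4…s1 = 100 → error at position 4.
Flip position 4: 0110100 → 0111100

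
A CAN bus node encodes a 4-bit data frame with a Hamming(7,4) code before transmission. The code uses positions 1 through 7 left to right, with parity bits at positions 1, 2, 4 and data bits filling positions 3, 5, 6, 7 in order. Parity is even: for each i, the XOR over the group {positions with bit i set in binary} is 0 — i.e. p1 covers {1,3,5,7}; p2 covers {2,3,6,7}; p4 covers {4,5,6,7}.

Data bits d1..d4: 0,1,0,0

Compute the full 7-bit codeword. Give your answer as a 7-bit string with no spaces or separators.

Place data at non-parity positions: p1 p2 0 p4 1 0 0
p1 (pos 1,3,5,7): XOR of data positions = 0⊕1⊕0 = 1
p2 (pos 2,3,6,7): XOR of data positions = 0⊕0⊕0 = 0
p4 (pos 4,5,6,7): XOR of data positions = 1⊕0⊕0 = 1
Codeword: 1001100

1001100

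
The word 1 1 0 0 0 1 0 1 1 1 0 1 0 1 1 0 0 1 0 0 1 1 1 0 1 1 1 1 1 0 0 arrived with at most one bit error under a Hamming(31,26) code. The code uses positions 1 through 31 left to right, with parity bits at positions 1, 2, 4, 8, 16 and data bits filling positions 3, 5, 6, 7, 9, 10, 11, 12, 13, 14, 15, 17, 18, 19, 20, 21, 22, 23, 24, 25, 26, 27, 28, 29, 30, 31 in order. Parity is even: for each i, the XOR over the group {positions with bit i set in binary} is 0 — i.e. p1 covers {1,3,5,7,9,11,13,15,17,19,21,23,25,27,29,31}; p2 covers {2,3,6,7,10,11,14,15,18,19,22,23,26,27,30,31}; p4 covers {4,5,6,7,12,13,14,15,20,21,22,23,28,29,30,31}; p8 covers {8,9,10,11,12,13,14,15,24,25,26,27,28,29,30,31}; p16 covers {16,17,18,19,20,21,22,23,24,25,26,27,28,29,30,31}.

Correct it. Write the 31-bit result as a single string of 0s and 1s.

s1 (pos 1,3,5,7,9,11,13,15,17,19,21,23,25,27,29,31): 1⊕0⊕0⊕0⊕1⊕0⊕0⊕1⊕0⊕0⊕1⊕1⊕1⊕1⊕1⊕0 = 0
s2 (pos 2,3,6,7,10,11,14,15,18,19,22,23,26,27,30,31): 1⊕0⊕1⊕0⊕1⊕0⊕1⊕1⊕1⊕0⊕1⊕1⊕1⊕1⊕0⊕0 = 0
s4 (pos 4,5,6,7,12,13,14,15,20,21,22,23,28,29,30,31): 0⊕0⊕1⊕0⊕1⊕0⊕1⊕1⊕0⊕1⊕1⊕1⊕1⊕1⊕0⊕0 = 1
s8 (pos 8,9,10,11,12,13,14,15,24,25,26,27,28,29,30,31): 1⊕1⊕1⊕0⊕1⊕0⊕1⊕1⊕0⊕1⊕1⊕1⊕1⊕1⊕0⊕0 = 1
s16 (pos 16,17,18,19,20,21,22,23,24,25,26,27,28,29,30,31): 0⊕0⊕1⊕0⊕0⊕1⊕1⊕1⊕0⊕1⊕1⊕1⊕1⊕1⊕0⊕0 = 1
Syndrome s16…s1 = 11100 → error at position 28.
Flip position 28: 1100010111010110010011101111100 → 1100010111010110010011101110100

1100010111010110010011101110100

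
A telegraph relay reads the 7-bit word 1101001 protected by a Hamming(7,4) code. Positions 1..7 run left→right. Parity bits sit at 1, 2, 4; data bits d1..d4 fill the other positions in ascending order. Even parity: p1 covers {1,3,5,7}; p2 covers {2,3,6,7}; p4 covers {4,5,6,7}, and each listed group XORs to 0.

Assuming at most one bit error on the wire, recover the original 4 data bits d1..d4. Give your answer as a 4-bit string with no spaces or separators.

s1 (pos 1,3,5,7): 1⊕0⊕0⊕1 = 0
s2 (pos 2,3,6,7): 1⊕0⊕0⊕1 = 0
s4 (pos 4,5,6,7): 1⊕0⊕0⊕1 = 0
Syndrome s4…s1 = 000 → no error.
Read data bits from positions 3,5,6,7: 0001

0001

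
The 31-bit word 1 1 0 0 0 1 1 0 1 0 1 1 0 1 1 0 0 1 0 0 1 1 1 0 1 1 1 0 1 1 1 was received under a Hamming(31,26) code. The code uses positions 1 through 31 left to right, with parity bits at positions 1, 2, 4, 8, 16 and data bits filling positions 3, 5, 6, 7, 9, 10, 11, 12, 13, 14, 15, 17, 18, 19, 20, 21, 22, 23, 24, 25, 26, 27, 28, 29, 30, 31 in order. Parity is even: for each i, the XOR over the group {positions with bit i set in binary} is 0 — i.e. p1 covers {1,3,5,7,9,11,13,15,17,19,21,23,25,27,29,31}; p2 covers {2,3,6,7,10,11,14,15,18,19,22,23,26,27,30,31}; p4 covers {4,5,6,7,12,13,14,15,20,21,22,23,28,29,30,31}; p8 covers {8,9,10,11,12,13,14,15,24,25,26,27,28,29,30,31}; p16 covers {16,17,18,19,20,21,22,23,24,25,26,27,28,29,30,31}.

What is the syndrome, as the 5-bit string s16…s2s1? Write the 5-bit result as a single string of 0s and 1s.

01111

s1 (pos 1,3,5,7,9,11,13,15,17,19,21,23,25,27,29,31): 1⊕0⊕0⊕1⊕1⊕1⊕0⊕1⊕0⊕0⊕1⊕1⊕1⊕1⊕1⊕1 = 1
s2 (pos 2,3,6,7,10,11,14,15,18,19,22,23,26,27,30,31): 1⊕0⊕1⊕1⊕0⊕1⊕1⊕1⊕1⊕0⊕1⊕1⊕1⊕1⊕1⊕1 = 1
s4 (pos 4,5,6,7,12,13,14,15,20,21,22,23,28,29,30,31): 0⊕0⊕1⊕1⊕1⊕0⊕1⊕1⊕0⊕1⊕1⊕1⊕0⊕1⊕1⊕1 = 1
s8 (pos 8,9,10,11,12,13,14,15,24,25,26,27,28,29,30,31): 0⊕1⊕0⊕1⊕1⊕0⊕1⊕1⊕0⊕1⊕1⊕1⊕0⊕1⊕1⊕1 = 1
s16 (pos 16,17,18,19,20,21,22,23,24,25,26,27,28,29,30,31): 0⊕0⊕1⊕0⊕0⊕1⊕1⊕1⊕0⊕1⊕1⊕1⊕0⊕1⊕1⊕1 = 0
Syndrome s16…s1 = 01111 → error at position 15.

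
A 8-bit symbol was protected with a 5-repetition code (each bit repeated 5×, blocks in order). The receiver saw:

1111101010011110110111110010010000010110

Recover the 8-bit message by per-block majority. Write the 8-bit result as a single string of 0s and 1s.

Block 1 (11111): 5 ones → 1
Block 2 (01010): 2 ones → 0
Block 3 (01111): 4 ones → 1
Block 4 (01101): 3 ones → 1
Block 5 (11110): 4 ones → 1
Block 6 (01001): 2 ones → 0
Block 7 (00000): 0 ones → 0
Block 8 (10110): 3 ones → 1

10111001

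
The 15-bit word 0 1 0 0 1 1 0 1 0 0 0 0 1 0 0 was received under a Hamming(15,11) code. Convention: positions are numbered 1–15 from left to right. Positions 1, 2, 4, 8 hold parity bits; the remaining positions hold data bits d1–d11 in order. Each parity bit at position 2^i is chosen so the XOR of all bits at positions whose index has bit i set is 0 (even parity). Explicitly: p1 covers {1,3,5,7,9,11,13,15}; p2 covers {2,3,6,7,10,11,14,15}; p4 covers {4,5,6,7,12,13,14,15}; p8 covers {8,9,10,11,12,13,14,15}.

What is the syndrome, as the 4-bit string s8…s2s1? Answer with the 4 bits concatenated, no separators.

s1 (pos 1,3,5,7,9,11,13,15): 0⊕0⊕1⊕0⊕0⊕0⊕1⊕0 = 0
s2 (pos 2,3,6,7,10,11,14,15): 1⊕0⊕1⊕0⊕0⊕0⊕0⊕0 = 0
s4 (pos 4,5,6,7,12,13,14,15): 0⊕1⊕1⊕0⊕0⊕1⊕0⊕0 = 1
s8 (pos 8,9,10,11,12,13,14,15): 1⊕0⊕0⊕0⊕0⊕1⊕0⊕0 = 0
Syndrome s8…s1 = 0100 → error at position 4.

0100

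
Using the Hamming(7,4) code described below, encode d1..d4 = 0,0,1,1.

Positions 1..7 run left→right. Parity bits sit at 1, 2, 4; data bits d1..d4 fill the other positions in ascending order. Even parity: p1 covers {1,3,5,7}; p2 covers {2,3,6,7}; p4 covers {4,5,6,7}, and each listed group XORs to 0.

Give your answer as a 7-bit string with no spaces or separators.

1000011

Place data at non-parity positions: p1 p2 0 p4 0 1 1
p1 (pos 1,3,5,7): XOR of data positions = 0⊕0⊕1 = 1
p2 (pos 2,3,6,7): XOR of data positions = 0⊕1⊕1 = 0
p4 (pos 4,5,6,7): XOR of data positions = 0⊕1⊕1 = 0
Codeword: 1000011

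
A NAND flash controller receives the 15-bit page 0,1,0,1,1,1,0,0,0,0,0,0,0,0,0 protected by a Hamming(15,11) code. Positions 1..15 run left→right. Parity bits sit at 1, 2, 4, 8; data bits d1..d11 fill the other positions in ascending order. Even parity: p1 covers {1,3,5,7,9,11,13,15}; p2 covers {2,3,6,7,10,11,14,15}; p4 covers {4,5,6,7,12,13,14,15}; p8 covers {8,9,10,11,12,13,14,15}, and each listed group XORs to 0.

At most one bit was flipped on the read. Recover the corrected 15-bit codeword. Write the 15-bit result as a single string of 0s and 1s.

010101000000000

s1 (pos 1,3,5,7,9,11,13,15): 0⊕0⊕1⊕0⊕0⊕0⊕0⊕0 = 1
s2 (pos 2,3,6,7,10,11,14,15): 1⊕0⊕1⊕0⊕0⊕0⊕0⊕0 = 0
s4 (pos 4,5,6,7,12,13,14,15): 1⊕1⊕1⊕0⊕0⊕0⊕0⊕0 = 1
s8 (pos 8,9,10,11,12,13,14,15): 0⊕0⊕0⊕0⊕0⊕0⊕0⊕0 = 0
Syndrome s8…s1 = 0101 → error at position 5.
Flip position 5: 010111000000000 → 010101000000000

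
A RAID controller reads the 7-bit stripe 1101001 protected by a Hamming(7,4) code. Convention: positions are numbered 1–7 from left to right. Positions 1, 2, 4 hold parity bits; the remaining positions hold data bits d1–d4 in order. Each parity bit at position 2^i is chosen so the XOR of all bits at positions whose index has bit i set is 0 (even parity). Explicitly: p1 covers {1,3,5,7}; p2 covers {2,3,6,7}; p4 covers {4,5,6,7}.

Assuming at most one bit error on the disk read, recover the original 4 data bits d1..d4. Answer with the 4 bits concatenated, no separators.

0001

s1 (pos 1,3,5,7): 1⊕0⊕0⊕1 = 0
s2 (pos 2,3,6,7): 1⊕0⊕0⊕1 = 0
s4 (pos 4,5,6,7): 1⊕0⊕0⊕1 = 0
Syndrome s4…s1 = 000 → no error.
Read data bits from positions 3,5,6,7: 0001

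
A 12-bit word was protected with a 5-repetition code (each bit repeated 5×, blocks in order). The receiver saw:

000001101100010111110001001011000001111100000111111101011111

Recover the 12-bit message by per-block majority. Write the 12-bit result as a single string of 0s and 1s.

010101010111

Block 1 (00000): 0 ones → 0
Block 2 (11011): 4 ones → 1
Block 3 (00010): 1 one → 0
Block 4 (11111): 5 ones → 1
Block 5 (00010): 1 one → 0
Block 6 (01011): 3 ones → 1
Block 7 (00000): 0 ones → 0
Block 8 (11111): 5 ones → 1
Block 9 (00000): 0 ones → 0
Block 10 (11111): 5 ones → 1
Block 11 (11010): 3 ones → 1
Block 12 (11111): 5 ones → 1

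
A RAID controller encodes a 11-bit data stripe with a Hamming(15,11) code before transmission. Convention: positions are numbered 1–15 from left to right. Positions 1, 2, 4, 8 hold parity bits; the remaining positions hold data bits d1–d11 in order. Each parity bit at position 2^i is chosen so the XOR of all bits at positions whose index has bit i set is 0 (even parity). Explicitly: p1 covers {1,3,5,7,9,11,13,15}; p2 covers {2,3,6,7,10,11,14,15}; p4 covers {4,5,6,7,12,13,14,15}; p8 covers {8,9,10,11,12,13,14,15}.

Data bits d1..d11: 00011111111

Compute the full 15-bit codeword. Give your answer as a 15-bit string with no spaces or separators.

110100111111111

Place data at non-parity positions: p1 p2 0 p4 0 0 1 p8 1 1 1 1 1 1 1
p1 (pos 1,3,5,7,9,11,13,15): XOR of data positions = 0⊕0⊕1⊕1⊕1⊕1⊕1 = 1
p2 (pos 2,3,6,7,10,11,14,15): XOR of data positions = 0⊕0⊕1⊕1⊕1⊕1⊕1 = 1
p4 (pos 4,5,6,7,12,13,14,15): XOR of data positions = 0⊕0⊕1⊕1⊕1⊕1⊕1 = 1
p8 (pos 8,9,10,11,12,13,14,15): XOR of data positions = 1⊕1⊕1⊕1⊕1⊕1⊕1 = 1
Codeword: 110100111111111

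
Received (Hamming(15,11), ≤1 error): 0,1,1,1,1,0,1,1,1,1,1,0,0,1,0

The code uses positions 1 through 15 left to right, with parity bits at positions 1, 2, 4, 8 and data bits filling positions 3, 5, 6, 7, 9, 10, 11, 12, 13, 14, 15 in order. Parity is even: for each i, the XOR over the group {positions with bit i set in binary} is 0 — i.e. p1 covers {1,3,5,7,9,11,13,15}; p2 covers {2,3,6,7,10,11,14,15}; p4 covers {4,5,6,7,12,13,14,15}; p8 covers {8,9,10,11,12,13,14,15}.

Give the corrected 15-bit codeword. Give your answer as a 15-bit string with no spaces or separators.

s1 (pos 1,3,5,7,9,11,13,15): 0⊕1⊕1⊕1⊕1⊕1⊕0⊕0 = 1
s2 (pos 2,3,6,7,10,11,14,15): 1⊕1⊕0⊕1⊕1⊕1⊕1⊕0 = 0
s4 (pos 4,5,6,7,12,13,14,15): 1⊕1⊕0⊕1⊕0⊕0⊕1⊕0 = 0
s8 (pos 8,9,10,11,12,13,14,15): 1⊕1⊕1⊕1⊕0⊕0⊕1⊕0 = 1
Syndrome s8…s1 = 1001 → error at position 9.
Flip position 9: 011110111110010 → 011110110110010

011110110110010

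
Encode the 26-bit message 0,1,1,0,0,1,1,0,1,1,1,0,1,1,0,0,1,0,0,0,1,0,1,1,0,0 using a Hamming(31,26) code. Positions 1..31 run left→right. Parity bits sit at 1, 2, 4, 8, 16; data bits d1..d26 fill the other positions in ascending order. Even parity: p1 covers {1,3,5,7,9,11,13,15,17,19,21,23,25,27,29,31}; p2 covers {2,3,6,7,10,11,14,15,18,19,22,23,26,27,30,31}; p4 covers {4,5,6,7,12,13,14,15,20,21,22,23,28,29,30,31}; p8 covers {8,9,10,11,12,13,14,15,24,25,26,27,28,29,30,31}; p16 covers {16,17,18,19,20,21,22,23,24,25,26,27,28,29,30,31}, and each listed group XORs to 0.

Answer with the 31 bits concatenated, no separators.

0100110001101110011001000101100

Place data at non-parity positions: p1 p2 0 p4 1 1 0 p8 0 1 1 0 1 1 1 p16 0 1 1 0 0 1 0 0 0 1 0 1 1 0 0
p1 (pos 1,3,5,7,9,11,13,15,17,19,21,23,25,27,29,31): XOR of data positions = 0⊕1⊕0⊕0⊕1⊕1⊕1⊕0⊕1⊕0⊕0⊕0⊕0⊕1⊕0 = 0
p2 (pos 2,3,6,7,10,11,14,15,18,19,22,23,26,27,30,31): XOR of data positions = 0⊕1⊕0⊕1⊕1⊕1⊕1⊕1⊕1⊕1⊕0⊕1⊕0⊕0⊕0 = 1
p4 (pos 4,5,6,7,12,13,14,15,20,21,22,23,28,29,30,31): XOR of data positions = 1⊕1⊕0⊕0⊕1⊕1⊕1⊕0⊕0⊕1⊕0⊕1⊕1⊕0⊕0 = 0
p8 (pos 8,9,10,11,12,13,14,15,24,25,26,27,28,29,30,31): XOR of data positions = 0⊕1⊕1⊕0⊕1⊕1⊕1⊕0⊕0⊕1⊕0⊕1⊕1⊕0⊕0 = 0
p16 (pos 16,17,18,19,20,21,22,23,24,25,26,27,28,29,30,31): XOR of data positions = 0⊕1⊕1⊕0⊕0⊕1⊕0⊕0⊕0⊕1⊕0⊕1⊕1⊕0⊕0 = 0
Codeword: 0100110001101110011001000101100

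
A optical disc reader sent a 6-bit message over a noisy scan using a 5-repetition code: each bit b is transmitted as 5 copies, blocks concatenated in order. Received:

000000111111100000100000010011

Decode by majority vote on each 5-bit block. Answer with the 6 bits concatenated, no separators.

Block 1 (00000): 0 ones → 0
Block 2 (01111): 4 ones → 1
Block 3 (11100): 3 ones → 1
Block 4 (00010): 1 one → 0
Block 5 (00000): 0 ones → 0
Block 6 (10011): 3 ones → 1

011001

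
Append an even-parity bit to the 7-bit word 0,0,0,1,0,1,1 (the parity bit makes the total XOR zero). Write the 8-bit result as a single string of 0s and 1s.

XOR of the 7 data bits: 0⊕0⊕0⊕1⊕0⊕1⊕1 = 1
Parity bit = 1 (so all 8 bits XOR to 0).

00010111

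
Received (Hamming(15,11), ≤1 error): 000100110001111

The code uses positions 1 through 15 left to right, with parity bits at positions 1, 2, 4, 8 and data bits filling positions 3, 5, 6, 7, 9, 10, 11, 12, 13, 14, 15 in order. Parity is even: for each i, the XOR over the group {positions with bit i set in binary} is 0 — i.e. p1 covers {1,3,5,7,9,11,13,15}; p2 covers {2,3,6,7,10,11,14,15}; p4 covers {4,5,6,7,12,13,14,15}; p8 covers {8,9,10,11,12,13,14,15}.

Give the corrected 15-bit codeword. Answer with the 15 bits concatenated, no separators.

000100110011111

s1 (pos 1,3,5,7,9,11,13,15): 0⊕0⊕0⊕1⊕0⊕0⊕1⊕1 = 1
s2 (pos 2,3,6,7,10,11,14,15): 0⊕0⊕0⊕1⊕0⊕0⊕1⊕1 = 1
s4 (pos 4,5,6,7,12,13,14,15): 1⊕0⊕0⊕1⊕1⊕1⊕1⊕1 = 0
s8 (pos 8,9,10,11,12,13,14,15): 1⊕0⊕0⊕0⊕1⊕1⊕1⊕1 = 1
Syndrome s8…s1 = 1011 → error at position 11.
Flip position 11: 000100110001111 → 000100110011111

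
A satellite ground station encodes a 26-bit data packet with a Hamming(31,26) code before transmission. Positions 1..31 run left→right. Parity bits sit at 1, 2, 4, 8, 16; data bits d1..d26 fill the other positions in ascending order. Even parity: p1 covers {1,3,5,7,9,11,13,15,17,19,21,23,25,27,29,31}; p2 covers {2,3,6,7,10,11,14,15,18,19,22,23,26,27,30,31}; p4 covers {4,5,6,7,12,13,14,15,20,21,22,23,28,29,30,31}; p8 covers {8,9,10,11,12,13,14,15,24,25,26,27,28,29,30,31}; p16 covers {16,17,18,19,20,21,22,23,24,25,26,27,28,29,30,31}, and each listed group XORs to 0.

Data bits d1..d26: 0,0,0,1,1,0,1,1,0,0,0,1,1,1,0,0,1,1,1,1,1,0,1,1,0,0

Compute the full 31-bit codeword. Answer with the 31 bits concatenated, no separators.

Place data at non-parity positions: p1 p2 0 p4 0 0 1 p8 1 0 1 1 0 0 0 p16 1 1 1 0 0 1 1 1 1 1 0 1 1 0 0
p1 (pos 1,3,5,7,9,11,13,15,17,19,21,23,25,27,29,31): XOR of data positions = 0⊕0⊕1⊕1⊕1⊕0⊕0⊕1⊕1⊕0⊕1⊕1⊕0⊕1⊕0 = 0
p2 (pos 2,3,6,7,10,11,14,15,18,19,22,23,26,27,30,31): XOR of data positions = 0⊕0⊕1⊕0⊕1⊕0⊕0⊕1⊕1⊕1⊕1⊕1⊕0⊕0⊕0 = 1
p4 (pos 4,5,6,7,12,13,14,15,20,21,22,23,28,29,30,31): XOR of data positions = 0⊕0⊕1⊕1⊕0⊕0⊕0⊕0⊕0⊕1⊕1⊕1⊕1⊕0⊕0 = 0
p8 (pos 8,9,10,11,12,13,14,15,24,25,26,27,28,29,30,31): XOR of data positions = 1⊕0⊕1⊕1⊕0⊕0⊕0⊕1⊕1⊕1⊕0⊕1⊕1⊕0⊕0 = 0
p16 (pos 16,17,18,19,20,21,22,23,24,25,26,27,28,29,30,31): XOR of data positions = 1⊕1⊕1⊕0⊕0⊕1⊕1⊕1⊕1⊕1⊕0⊕1⊕1⊕0⊕0 = 0
Codeword: 0100001010110000111001111101100

0100001010110000111001111101100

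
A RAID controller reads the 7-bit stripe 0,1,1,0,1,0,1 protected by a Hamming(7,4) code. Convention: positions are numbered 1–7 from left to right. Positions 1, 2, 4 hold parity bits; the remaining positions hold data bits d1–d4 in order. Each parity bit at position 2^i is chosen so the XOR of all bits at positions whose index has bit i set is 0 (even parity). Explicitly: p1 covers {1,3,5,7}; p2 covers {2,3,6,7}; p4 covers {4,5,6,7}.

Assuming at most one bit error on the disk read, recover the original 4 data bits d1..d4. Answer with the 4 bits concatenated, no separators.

s1 (pos 1,3,5,7): 0⊕1⊕1⊕1 = 1
s2 (pos 2,3,6,7): 1⊕1⊕0⊕1 = 1
s4 (pos 4,5,6,7): 0⊕1⊕0⊕1 = 0
Syndrome s4…s1 = 011 → error at position 3.
Flip position 3: 0110101 → 0100101
Read data bits from positions 3,5,6,7: 0101

0101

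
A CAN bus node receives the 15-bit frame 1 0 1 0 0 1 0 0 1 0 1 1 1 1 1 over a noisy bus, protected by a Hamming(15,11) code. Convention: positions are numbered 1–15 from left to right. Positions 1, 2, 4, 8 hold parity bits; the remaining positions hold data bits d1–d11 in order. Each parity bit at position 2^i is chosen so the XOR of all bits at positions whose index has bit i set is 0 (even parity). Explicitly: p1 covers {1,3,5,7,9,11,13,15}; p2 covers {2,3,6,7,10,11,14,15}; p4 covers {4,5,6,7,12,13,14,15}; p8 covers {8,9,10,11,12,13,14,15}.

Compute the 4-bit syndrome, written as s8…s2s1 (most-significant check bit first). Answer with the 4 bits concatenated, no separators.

0110

s1 (pos 1,3,5,7,9,11,13,15): 1⊕1⊕0⊕0⊕1⊕1⊕1⊕1 = 0
s2 (pos 2,3,6,7,10,11,14,15): 0⊕1⊕1⊕0⊕0⊕1⊕1⊕1 = 1
s4 (pos 4,5,6,7,12,13,14,15): 0⊕0⊕1⊕0⊕1⊕1⊕1⊕1 = 1
s8 (pos 8,9,10,11,12,13,14,15): 0⊕1⊕0⊕1⊕1⊕1⊕1⊕1 = 0
Syndrome s8…s1 = 0110 → error at position 6.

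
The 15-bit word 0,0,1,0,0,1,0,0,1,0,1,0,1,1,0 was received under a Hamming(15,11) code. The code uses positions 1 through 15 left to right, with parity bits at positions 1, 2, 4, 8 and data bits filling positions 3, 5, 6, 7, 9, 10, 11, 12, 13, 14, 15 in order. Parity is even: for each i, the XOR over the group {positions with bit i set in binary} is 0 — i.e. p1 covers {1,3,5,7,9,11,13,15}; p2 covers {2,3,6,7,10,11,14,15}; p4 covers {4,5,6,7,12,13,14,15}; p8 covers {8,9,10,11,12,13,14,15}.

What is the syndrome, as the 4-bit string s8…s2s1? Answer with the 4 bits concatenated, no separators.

0100

s1 (pos 1,3,5,7,9,11,13,15): 0⊕1⊕0⊕0⊕1⊕1⊕1⊕0 = 0
s2 (pos 2,3,6,7,10,11,14,15): 0⊕1⊕1⊕0⊕0⊕1⊕1⊕0 = 0
s4 (pos 4,5,6,7,12,13,14,15): 0⊕0⊕1⊕0⊕0⊕1⊕1⊕0 = 1
s8 (pos 8,9,10,11,12,13,14,15): 0⊕1⊕0⊕1⊕0⊕1⊕1⊕0 = 0
Syndrome s8…s1 = 0100 → error at position 4.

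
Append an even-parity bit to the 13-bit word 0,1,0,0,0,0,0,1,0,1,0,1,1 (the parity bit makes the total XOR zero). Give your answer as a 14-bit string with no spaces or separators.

01000001010111

XOR of the 13 data bits: 0⊕1⊕0⊕0⊕0⊕0⊕0⊕1⊕0⊕1⊕0⊕1⊕1 = 1
Parity bit = 1 (so all 14 bits XOR to 0).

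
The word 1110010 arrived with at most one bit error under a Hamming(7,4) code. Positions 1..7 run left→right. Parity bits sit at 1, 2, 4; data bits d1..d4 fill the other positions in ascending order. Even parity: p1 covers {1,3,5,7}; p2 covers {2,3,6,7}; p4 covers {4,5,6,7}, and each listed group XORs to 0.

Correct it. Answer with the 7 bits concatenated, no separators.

s1 (pos 1,3,5,7): 1⊕1⊕0⊕0 = 0
s2 (pos 2,3,6,7): 1⊕1⊕1⊕0 = 1
s4 (pos 4,5,6,7): 0⊕0⊕1⊕0 = 1
Syndrome s4…s1 = 110 → error at position 6.
Flip position 6: 1110010 → 1110000

1110000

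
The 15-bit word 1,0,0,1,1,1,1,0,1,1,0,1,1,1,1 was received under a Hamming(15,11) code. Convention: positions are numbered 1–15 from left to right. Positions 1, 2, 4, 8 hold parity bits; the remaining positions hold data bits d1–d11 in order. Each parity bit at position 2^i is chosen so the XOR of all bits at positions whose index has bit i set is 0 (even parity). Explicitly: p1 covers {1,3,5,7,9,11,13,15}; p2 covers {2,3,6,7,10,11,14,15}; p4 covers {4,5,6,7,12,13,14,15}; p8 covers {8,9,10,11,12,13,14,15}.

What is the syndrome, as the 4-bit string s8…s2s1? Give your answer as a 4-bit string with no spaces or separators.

0010

s1 (pos 1,3,5,7,9,11,13,15): 1⊕0⊕1⊕1⊕1⊕0⊕1⊕1 = 0
s2 (pos 2,3,6,7,10,11,14,15): 0⊕0⊕1⊕1⊕1⊕0⊕1⊕1 = 1
s4 (pos 4,5,6,7,12,13,14,15): 1⊕1⊕1⊕1⊕1⊕1⊕1⊕1 = 0
s8 (pos 8,9,10,11,12,13,14,15): 0⊕1⊕1⊕0⊕1⊕1⊕1⊕1 = 0
Syndrome s8…s1 = 0010 → error at position 2.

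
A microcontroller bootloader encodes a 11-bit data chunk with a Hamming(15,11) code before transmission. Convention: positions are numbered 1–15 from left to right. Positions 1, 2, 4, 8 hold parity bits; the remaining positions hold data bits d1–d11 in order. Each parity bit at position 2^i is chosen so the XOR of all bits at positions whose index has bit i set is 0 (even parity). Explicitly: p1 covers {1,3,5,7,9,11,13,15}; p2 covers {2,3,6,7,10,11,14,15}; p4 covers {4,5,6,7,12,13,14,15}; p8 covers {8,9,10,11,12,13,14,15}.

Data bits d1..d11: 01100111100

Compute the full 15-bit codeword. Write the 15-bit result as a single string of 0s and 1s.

Place data at non-parity positions: p1 p2 0 p4 1 1 0 p8 0 1 1 1 1 0 0
p1 (pos 1,3,5,7,9,11,13,15): XOR of data positions = 0⊕1⊕0⊕0⊕1⊕1⊕0 = 1
p2 (pos 2,3,6,7,10,11,14,15): XOR of data positions = 0⊕1⊕0⊕1⊕1⊕0⊕0 = 1
p4 (pos 4,5,6,7,12,13,14,15): XOR of data positions = 1⊕1⊕0⊕1⊕1⊕0⊕0 = 0
p8 (pos 8,9,10,11,12,13,14,15): XOR of data positions = 0⊕1⊕1⊕1⊕1⊕0⊕0 = 0
Codeword: 110011000111100

110011000111100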